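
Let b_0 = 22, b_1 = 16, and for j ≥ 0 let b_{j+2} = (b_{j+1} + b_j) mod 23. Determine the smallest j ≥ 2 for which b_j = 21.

40

b_0 = 22; b_1 = 16; b_2 = 15; b_3 = 8; b_4 = 0; b_5 = 8; b_6 = 8; b_7 = 16; b_8 = 1; b_9 = 17; b_{10} = 18; b_{11} = 12; b_{12} = 7; b_{13} = 19; b_{14} = 3; b_{15} = 22; b_{16} = 2; b_{17} = 1; b_{18} = 3; b_{19} = 4; b_{20} = 7; b_{21} = 11; b_{22} = 18; b_{23} = 6; b_{24} = 1; b_{25} = 7; b_{26} = 8; b_{27} = 15; b_{28} = 0; b_{29} = 15; b_{30} = 15; b_{31} = 7; b_{32} = 22; b_{33} = 6; b_{34} = 5; b_{35} = 11; b_{36} = 16; b_{37} = 4; b_{38} = 20; b_{39} = 1; b_{40} = 21; b_{41} = 22; b_{42} = 20; b_{43} = 19; b_{44} = 16; b_{45} = 12; b_{46} = 5; b_{47} = 17; b_{48} = 22; b_{49} = 16.
Since (b_{48}, b_{49}) = (b_0, b_1) = (22, 16) (two consecutive terms determine the rest), the sequence is periodic with period 48.
The value 21 first appears (with j ≥ 2) at b_{40}.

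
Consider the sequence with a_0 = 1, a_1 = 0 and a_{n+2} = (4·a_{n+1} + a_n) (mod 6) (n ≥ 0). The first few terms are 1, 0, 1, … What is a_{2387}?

a_0 = 1,  a_1 = 0,  a_2 = 1,  a_3 = 4,  a_4 = 5,  a_5 = 0,  a_6 = 5,  a_7 = 2,  a_8 = 1,  a_9 = 0.
Since (a_8, a_9) = (a_0, a_1) = (1, 0) (two consecutive terms determine the rest), the sequence is periodic with period 8.
(2387 - 0) mod 8 = 3, so a_{2387} = a_3 = 4.

4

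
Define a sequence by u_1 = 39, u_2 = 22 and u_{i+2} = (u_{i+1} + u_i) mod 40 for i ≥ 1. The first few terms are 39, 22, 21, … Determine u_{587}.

We have u_1 = 39,  u_2 = 22,  u_3 = 21,  u_4 = 3,  u_5 = 24,  u_6 = 27,  u_7 = 11,  u_8 = 38,  u_9 = 9,  u_{10} = 7,  u_{11} = 16,  u_{12} = 23,  u_{13} = 39,  u_{14} = 22.
The sequence repeats with period 12.
(587 - 1) mod 12 = 10, so u_{587} = u_{11} = 16.

16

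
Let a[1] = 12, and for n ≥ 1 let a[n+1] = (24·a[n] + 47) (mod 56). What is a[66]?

Listing terms: a[1] = 12; a[2] = 55; a[3] = 23; a[4] = 39; a[5] = 31; a[6] = 7; a[7] = 47; a[8] = 55.
Since a[8] = a[2] = 55, the sequence is eventually periodic: after a pre-period of length 1 it cycles with period 6.
For n ≥ 2, a[n] depends only on (n - 2) mod 6. (66 - 2) mod 6 = 4, so a[66] = a[6] = 7.

7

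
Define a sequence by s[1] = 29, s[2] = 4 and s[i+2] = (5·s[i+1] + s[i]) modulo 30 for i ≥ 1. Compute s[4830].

29

s[1] = 29, s[2] = 4, s[3] = 19, s[4] = 9, s[5] = 4, s[6] = 29, s[7] = 29, s[8] = 24, s[9] = 29, s[10] = 19, s[11] = 4, s[12] = 9, s[13] = 19, s[14] = 14, s[15] = 29, s[16] = 9, s[17] = 14, s[18] = 19, s[19] = 19, s[20] = 24, s[21] = 19, s[22] = 29, s[23] = 14, s[24] = 9, s[25] = 29, s[26] = 4.
The sequence repeats with period 24.
(4830 - 1) mod 24 = 5, so s[4830] = s[6] = 29.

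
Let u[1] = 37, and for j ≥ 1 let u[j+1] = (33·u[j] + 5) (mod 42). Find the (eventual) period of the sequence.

Computing terms: u[1] = 37; u[2] = 8; u[3] = 17; u[4] = 20; u[5] = 35; u[6] = 26; u[7] = 23; u[8] = 8.
Since u[8] = u[2] = 8, the sequence is eventually periodic: after a pre-period of length 1 it cycles with period 6.

6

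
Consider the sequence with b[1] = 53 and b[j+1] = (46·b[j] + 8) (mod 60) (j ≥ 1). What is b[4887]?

We have b[1] = 53,  b[2] = 46,  b[3] = 24,  b[4] = 32,  b[5] = 40,  b[6] = 48,  b[7] = 56,  b[8] = 4,  b[9] = 12,  b[10] = 20,  b[11] = 28,  b[12] = 36,  b[13] = 44,  b[14] = 52,  b[15] = 0,  b[16] = 8,  b[17] = 16,  b[18] = 24.
Since b[18] = b[3] = 24, the sequence is eventually periodic: after a pre-period of length 2 it cycles with period 15.
For j ≥ 3, b[j] depends only on (j - 3) mod 15. (4887 - 3) mod 15 = 9, so b[4887] = b[12] = 36.

36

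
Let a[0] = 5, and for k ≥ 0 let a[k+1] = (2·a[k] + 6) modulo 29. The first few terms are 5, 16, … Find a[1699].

Computing terms: a[0] = 5,  a[1] = 16,  a[2] = 9,  a[3] = 24,  a[4] = 25,  a[5] = 27,  a[6] = 2,  a[7] = 10,  a[8] = 26,  a[9] = 0,  a[10] = 6,  a[11] = 18,  a[12] = 13,  a[13] = 3,  a[14] = 12,  a[15] = 1,  a[16] = 8,  a[17] = 22,  a[18] = 21,  a[19] = 19,  a[20] = 15,  a[21] = 7,  a[22] = 20,  a[23] = 17,  a[24] = 11,  a[25] = 28,  a[26] = 4,  a[27] = 14,  a[28] = 5.
Since a[28] = a[0] = 5, the sequence is periodic with period 28.
(1699 - 0) mod 28 = 19, so a[1699] = a[19] = 19.

19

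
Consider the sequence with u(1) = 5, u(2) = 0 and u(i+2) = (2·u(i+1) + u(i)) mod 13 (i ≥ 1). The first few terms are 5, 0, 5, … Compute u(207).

11

u(1) = 5; u(2) = 0; u(3) = 5; u(4) = 10; u(5) = 12; u(6) = 8; u(7) = 2; u(8) = 12; u(9) = 0; u(10) = 12; u(11) = 11; u(12) = 8; u(13) = 1; u(14) = 10; u(15) = 8; u(16) = 0; u(17) = 8; u(18) = 3; u(19) = 1; u(20) = 5; u(21) = 11; u(22) = 1; u(23) = 0; u(24) = 1; u(25) = 2; u(26) = 5; u(27) = 12; u(28) = 3; u(29) = 5; u(30) = 0.
Since (u(29), u(30)) = (u(1), u(2)) = (5, 0) (two consecutive terms determine the rest), the sequence is periodic with period 28.
(207 - 1) mod 28 = 10, so u(207) = u(11) = 11.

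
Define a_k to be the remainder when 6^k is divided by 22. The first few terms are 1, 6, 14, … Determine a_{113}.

18

We have a_0 = 1, a_1 = 6, a_2 = 14, a_3 = 18, a_4 = 20, a_5 = 10, a_6 = 16, a_7 = 8, a_8 = 4, a_9 = 2, a_{10} = 12, a_{11} = 6.
Since a_{11} = a_1 = 6, the sequence is eventually periodic: after a pre-period of length 1 it cycles with period 10.
For k ≥ 1, a_k depends only on (k - 1) mod 10. (113 - 1) mod 10 = 2, so a_{113} = a_3 = 18.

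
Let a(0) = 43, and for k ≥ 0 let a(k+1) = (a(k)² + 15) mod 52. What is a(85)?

We have a(0) = 43; a(1) = 44; a(2) = 27; a(3) = 16; a(4) = 11; a(5) = 32; a(6) = 51; a(7) = 16.
Since a(7) = a(3) = 16, the sequence is eventually periodic: after a pre-period of length 3 it cycles with period 4.
For k ≥ 3, a(k) depends only on (k - 3) mod 4. (85 - 3) mod 4 = 2, so a(85) = a(5) = 32.

32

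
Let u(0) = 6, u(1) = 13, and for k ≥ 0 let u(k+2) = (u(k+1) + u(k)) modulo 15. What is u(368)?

6

Computing terms: u(0) = 6,  u(1) = 13,  u(2) = 4,  u(3) = 2,  u(4) = 6,  u(5) = 8,  u(6) = 14,  u(7) = 7,  u(8) = 6,  u(9) = 13.
Since (u(8), u(9)) = (u(0), u(1)) = (6, 13) (two consecutive terms determine the rest), the sequence is periodic with period 8.
(368 - 0) mod 8 = 0, so u(368) = u(0) = 6.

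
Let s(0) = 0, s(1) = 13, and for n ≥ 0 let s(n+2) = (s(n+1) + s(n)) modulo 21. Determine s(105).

1

We have s(0) = 0; s(1) = 13; s(2) = 13; s(3) = 5; s(4) = 18; s(5) = 2; s(6) = 20; s(7) = 1; s(8) = 0; s(9) = 1; s(10) = 1; s(11) = 2; s(12) = 3; s(13) = 5; s(14) = 8; s(15) = 13; s(16) = 0; s(17) = 13.
Since (s(16), s(17)) = (s(0), s(1)) = (0, 13) (two consecutive terms determine the rest), the sequence is periodic with period 16.
(105 - 0) mod 16 = 9, so s(105) = s(9) = 1.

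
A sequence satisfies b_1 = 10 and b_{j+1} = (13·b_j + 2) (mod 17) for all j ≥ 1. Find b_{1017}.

Computing terms: b_1 = 10, b_2 = 13, b_3 = 1, b_4 = 15, b_5 = 10.
The sequence repeats with period 4.
(1017 - 1) mod 4 = 0, so b_{1017} = b_1 = 10.

10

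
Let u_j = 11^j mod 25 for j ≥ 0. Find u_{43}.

6

u_0 = 1; u_1 = 11; u_2 = 21; u_3 = 6; u_4 = 16; u_5 = 1.
The sequence repeats with period 5.
(43 - 0) mod 5 = 3, so u_{43} = u_3 = 6.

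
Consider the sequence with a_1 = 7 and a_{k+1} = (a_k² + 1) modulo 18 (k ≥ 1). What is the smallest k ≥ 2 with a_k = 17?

3

We have a_1 = 7; a_2 = 14; a_3 = 17; a_4 = 2; a_5 = 5; a_6 = 8; a_7 = 11; a_8 = 14.
Since a_8 = a_2 = 14, the sequence is eventually periodic: after a pre-period of length 1 it cycles with period 6.
The value 17 first appears (with k ≥ 2) at a_3.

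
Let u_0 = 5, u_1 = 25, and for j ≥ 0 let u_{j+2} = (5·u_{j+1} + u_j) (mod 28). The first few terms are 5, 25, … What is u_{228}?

5

Computing terms: u_0 = 5, u_1 = 25, u_2 = 18, u_3 = 3, u_4 = 5, u_5 = 0, u_6 = 5, u_7 = 25.
Since (u_6, u_7) = (u_0, u_1) = (5, 25) (two consecutive terms determine the rest), the sequence is periodic with period 6.
(228 - 0) mod 6 = 0, so u_{228} = u_0 = 5.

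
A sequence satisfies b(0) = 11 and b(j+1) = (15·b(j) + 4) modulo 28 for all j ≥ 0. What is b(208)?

Computing terms: b(0) = 11; b(1) = 1; b(2) = 19; b(3) = 9; b(4) = 27; b(5) = 17; b(6) = 7; b(7) = 25; b(8) = 15; b(9) = 5; b(10) = 23; b(11) = 13; b(12) = 3; b(13) = 21; b(14) = 11.
Since b(14) = b(0) = 11, the sequence is periodic with period 14.
So b(208) = b(0 + ((208-0) mod 14)) = b(12) = 3.

3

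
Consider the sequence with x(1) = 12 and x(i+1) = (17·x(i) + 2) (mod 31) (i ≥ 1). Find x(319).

x(1) = 12,  x(2) = 20,  x(3) = 1,  x(4) = 19,  x(5) = 15,  x(6) = 9,  x(7) = 0,  x(8) = 2,  x(9) = 5,  x(10) = 25,  x(11) = 24,  x(12) = 7,  x(13) = 28,  x(14) = 13,  x(15) = 6,  x(16) = 11,  x(17) = 3,  x(18) = 22,  x(19) = 4,  x(20) = 8,  x(21) = 14,  x(22) = 23,  x(23) = 21,  x(24) = 18,  x(25) = 29,  x(26) = 30,  x(27) = 16,  x(28) = 26,  x(29) = 10,  x(30) = 17,  x(31) = 12.
The sequence repeats with period 30.
So x(319) = x(1 + ((319-1) mod 30)) = x(19) = 4.

4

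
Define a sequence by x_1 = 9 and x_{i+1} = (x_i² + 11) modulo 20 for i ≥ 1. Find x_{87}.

x_1 = 9; x_2 = 12; x_3 = 15; x_4 = 16; x_5 = 7; x_6 = 0; x_7 = 11; x_8 = 12.
Since x_8 = x_2 = 12, the sequence is eventually periodic: after a pre-period of length 1 it cycles with period 6.
For i ≥ 2, x_i depends only on (i - 2) mod 6. (87 - 2) mod 6 = 1, so x_{87} = x_3 = 15.

15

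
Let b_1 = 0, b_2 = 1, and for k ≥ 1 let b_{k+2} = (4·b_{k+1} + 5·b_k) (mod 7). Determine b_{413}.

6

Computing terms: b_1 = 0, b_2 = 1, b_3 = 4, b_4 = 0, b_5 = 6, b_6 = 3, b_7 = 0, b_8 = 1.
Since (b_7, b_8) = (b_1, b_2) = (0, 1) (two consecutive terms determine the rest), the sequence is periodic with period 6.
So b_{413} = b_{1 + ((413-1) mod 6)} = b_5 = 6.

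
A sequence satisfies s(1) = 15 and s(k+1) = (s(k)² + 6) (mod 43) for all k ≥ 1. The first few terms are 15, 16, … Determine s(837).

12

Listing terms: s(1) = 15; s(2) = 16; s(3) = 4; s(4) = 22; s(5) = 17; s(6) = 37; s(7) = 42; s(8) = 7; s(9) = 12; s(10) = 21; s(11) = 17.
Since s(11) = s(5) = 17, the sequence is eventually periodic: after a pre-period of length 4 it cycles with period 6.
For k ≥ 5, s(k) depends only on (k - 5) mod 6. (837 - 5) mod 6 = 4, so s(837) = s(9) = 12.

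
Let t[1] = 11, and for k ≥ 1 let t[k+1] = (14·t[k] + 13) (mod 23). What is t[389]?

7

t[1] = 11, t[2] = 6, t[3] = 5, t[4] = 14, t[5] = 2, t[6] = 18, t[7] = 12, t[8] = 20, t[9] = 17, t[10] = 21, t[11] = 8, t[12] = 10, t[13] = 15, t[14] = 16, t[15] = 7, t[16] = 19, t[17] = 3, t[18] = 9, t[19] = 1, t[20] = 4, t[21] = 0, t[22] = 13, t[23] = 11.
Since t[23] = t[1] = 11, the sequence is periodic with period 22.
(389 - 1) mod 22 = 14, so t[389] = t[15] = 7.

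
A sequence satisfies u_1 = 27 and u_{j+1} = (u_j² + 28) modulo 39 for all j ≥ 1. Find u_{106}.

Listing terms: u_1 = 27, u_2 = 16, u_3 = 11, u_4 = 32, u_5 = 38, u_6 = 29, u_7 = 11.
Since u_7 = u_3 = 11, the sequence is eventually periodic: after a pre-period of length 2 it cycles with period 4.
For j ≥ 3, u_j depends only on (j - 3) mod 4. (106 - 3) mod 4 = 3, so u_{106} = u_6 = 29.

29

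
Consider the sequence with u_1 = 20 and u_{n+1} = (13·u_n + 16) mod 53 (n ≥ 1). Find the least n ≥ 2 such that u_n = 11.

We have u_1 = 20; u_2 = 11; u_3 = 0; u_4 = 16; u_5 = 12; u_6 = 13; u_7 = 26; u_8 = 36; u_9 = 7; u_{10} = 1; u_{11} = 29; u_{12} = 22; u_{13} = 37; u_{14} = 20.
Since u_{14} = u_1 = 20, the sequence is periodic with period 13.
The value 11 first appears (with n ≥ 2) at u_2.

2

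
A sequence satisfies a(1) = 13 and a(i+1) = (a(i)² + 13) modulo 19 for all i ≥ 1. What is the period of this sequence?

5

We have a(1) = 13,  a(2) = 11,  a(3) = 1,  a(4) = 14,  a(5) = 0,  a(6) = 13.
Since a(6) = a(1) = 13, the sequence is periodic with period 5.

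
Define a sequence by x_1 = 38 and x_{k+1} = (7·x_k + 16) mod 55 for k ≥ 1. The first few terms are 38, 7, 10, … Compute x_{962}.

Listing terms: x_1 = 38; x_2 = 7; x_3 = 10; x_4 = 31; x_5 = 13; x_6 = 52; x_7 = 50; x_8 = 36; x_9 = 48; x_{10} = 22; x_{11} = 5; x_{12} = 51; x_{13} = 43; x_{14} = 42; x_{15} = 35; x_{16} = 41; x_{17} = 28; x_{18} = 47; x_{19} = 15; x_{20} = 11; x_{21} = 38.
Since x_{21} = x_1 = 38, the sequence is periodic with period 20.
So x_{962} = x_{1 + ((962-1) mod 20)} = x_2 = 7.

7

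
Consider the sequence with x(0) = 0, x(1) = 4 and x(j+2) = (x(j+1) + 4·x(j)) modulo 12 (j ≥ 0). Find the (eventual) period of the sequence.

We have x(0) = 0; x(1) = 4; x(2) = 4; x(3) = 8; x(4) = 0; x(5) = 8; x(6) = 8; x(7) = 4; x(8) = 0; x(9) = 4.
Since (x(8), x(9)) = (x(0), x(1)) = (0, 4) (two consecutive terms determine the rest), the sequence is periodic with period 8.

8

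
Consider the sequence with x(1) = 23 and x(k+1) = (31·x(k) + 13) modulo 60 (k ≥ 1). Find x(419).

27

Computing terms: x(1) = 23, x(2) = 6, x(3) = 19, x(4) = 2, x(5) = 15, x(6) = 58, x(7) = 11, x(8) = 54, x(9) = 7, x(10) = 50, x(11) = 3, x(12) = 46, x(13) = 59, x(14) = 42, x(15) = 55, x(16) = 38, x(17) = 51, x(18) = 34, x(19) = 47, x(20) = 30, x(21) = 43, x(22) = 26, x(23) = 39, x(24) = 22, x(25) = 35, x(26) = 18, x(27) = 31, x(28) = 14, x(29) = 27, x(30) = 10, x(31) = 23.
Since x(31) = x(1) = 23, the sequence is periodic with period 30.
(419 - 1) mod 30 = 28, so x(419) = x(29) = 27.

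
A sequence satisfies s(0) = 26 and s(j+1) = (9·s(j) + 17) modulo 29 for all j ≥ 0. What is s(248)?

s(0) = 26,  s(1) = 19,  s(2) = 14,  s(3) = 27,  s(4) = 28,  s(5) = 8,  s(6) = 2,  s(7) = 6,  s(8) = 13,  s(9) = 18,  s(10) = 5,  s(11) = 4,  s(12) = 24,  s(13) = 1,  s(14) = 26.
Since s(14) = s(0) = 26, the sequence is periodic with period 14.
(248 - 0) mod 14 = 10, so s(248) = s(10) = 5.

5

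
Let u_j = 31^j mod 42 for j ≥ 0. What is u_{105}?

13

We have u_0 = 1, u_1 = 31, u_2 = 37, u_3 = 13, u_4 = 25, u_5 = 19, u_6 = 1.
Since u_6 = u_0 = 1, the sequence is periodic with period 6.
(105 - 0) mod 6 = 3, so u_{105} = u_3 = 13.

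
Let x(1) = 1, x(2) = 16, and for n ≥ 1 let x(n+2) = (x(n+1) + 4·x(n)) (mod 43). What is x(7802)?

Listing terms: x(1) = 1; x(2) = 16; x(3) = 20; x(4) = 41; x(5) = 35; x(6) = 27; x(7) = 38; x(8) = 17; x(9) = 40; x(10) = 22; x(11) = 10; x(12) = 12; x(13) = 9; x(14) = 14; x(15) = 7; x(16) = 20; x(17) = 5; x(18) = 42; x(19) = 19; x(20) = 15; x(21) = 5; x(22) = 22; x(23) = 42; x(24) = 1; x(25) = 40; x(26) = 1; x(27) = 32; x(28) = 36; x(29) = 35; x(30) = 7; x(31) = 18; x(32) = 3; x(33) = 32; x(34) = 1; x(35) = 0; x(36) = 4; x(37) = 4; x(38) = 20; x(39) = 36; x(40) = 30; x(41) = 2; x(42) = 36; x(43) = 1; x(44) = 16.
Since (x(43), x(44)) = (x(1), x(2)) = (1, 16) (two consecutive terms determine the rest), the sequence is periodic with period 42.
So x(7802) = x(1 + ((7802-1) mod 42)) = x(32) = 3.

3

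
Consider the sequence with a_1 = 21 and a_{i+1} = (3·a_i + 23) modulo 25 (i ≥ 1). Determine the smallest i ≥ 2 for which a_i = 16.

4

We have a_1 = 21; a_2 = 11; a_3 = 6; a_4 = 16; a_5 = 21.
Since a_5 = a_1 = 21, the sequence is periodic with period 4.
The value 16 first appears (with i ≥ 2) at a_4.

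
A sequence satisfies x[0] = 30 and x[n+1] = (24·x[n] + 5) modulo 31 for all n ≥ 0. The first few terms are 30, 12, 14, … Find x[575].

1

Listing terms: x[0] = 30; x[1] = 12; x[2] = 14; x[3] = 0; x[4] = 5; x[5] = 1; x[6] = 29; x[7] = 19; x[8] = 27; x[9] = 2; x[10] = 22; x[11] = 6; x[12] = 25; x[13] = 16; x[14] = 17; x[15] = 10; x[16] = 28; x[17] = 26; x[18] = 9; x[19] = 4; x[20] = 8; x[21] = 11; x[22] = 21; x[23] = 13; x[24] = 7; x[25] = 18; x[26] = 3; x[27] = 15; x[28] = 24; x[29] = 23; x[30] = 30.
Since x[30] = x[0] = 30, the sequence is periodic with period 30.
So x[575] = x[0 + ((575-0) mod 30)] = x[5] = 1.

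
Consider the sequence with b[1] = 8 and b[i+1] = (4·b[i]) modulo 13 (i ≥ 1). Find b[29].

We have b[1] = 8; b[2] = 6; b[3] = 11; b[4] = 5; b[5] = 7; b[6] = 2; b[7] = 8.
Since b[7] = b[1] = 8, the sequence is periodic with period 6.
(29 - 1) mod 6 = 4, so b[29] = b[5] = 7.

7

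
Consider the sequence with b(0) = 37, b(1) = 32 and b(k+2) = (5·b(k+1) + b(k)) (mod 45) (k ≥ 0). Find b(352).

Computing terms: b(0) = 37,  b(1) = 32,  b(2) = 17,  b(3) = 27,  b(4) = 17,  b(5) = 22,  b(6) = 37,  b(7) = 27,  b(8) = 37,  b(9) = 32.
The sequence repeats with period 8.
So b(352) = b(0 + ((352-0) mod 8)) = b(0) = 37.

37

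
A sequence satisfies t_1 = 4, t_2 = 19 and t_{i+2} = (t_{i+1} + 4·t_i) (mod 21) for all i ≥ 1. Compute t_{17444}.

12

Computing terms: t_1 = 4; t_2 = 19; t_3 = 14; t_4 = 6; t_5 = 20; t_6 = 2; t_7 = 19; t_8 = 6; t_9 = 19; t_{10} = 1; t_{11} = 14; t_{12} = 18; t_{13} = 11; t_{14} = 20; t_{15} = 1; t_{16} = 18; t_{17} = 1; t_{18} = 10; t_{19} = 14; t_{20} = 12; t_{21} = 5; t_{22} = 11; t_{23} = 10; t_{24} = 12; t_{25} = 10; t_{26} = 16; t_{27} = 14; t_{28} = 15; t_{29} = 8; t_{30} = 5; t_{31} = 16; t_{32} = 15; t_{33} = 16; t_{34} = 13; t_{35} = 14; t_{36} = 3; t_{37} = 17; t_{38} = 8; t_{39} = 13; t_{40} = 3; t_{41} = 13; t_{42} = 4; t_{43} = 14; t_{44} = 9; t_{45} = 2; t_{46} = 17; t_{47} = 4; t_{48} = 9; t_{49} = 4; t_{50} = 19.
The sequence repeats with period 48.
So t_{17444} = t_{1 + ((17444-1) mod 48)} = t_{20} = 12.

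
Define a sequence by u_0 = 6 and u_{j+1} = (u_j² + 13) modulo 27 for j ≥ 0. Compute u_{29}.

11

u_0 = 6, u_1 = 22, u_2 = 11, u_3 = 26, u_4 = 14, u_5 = 20, u_6 = 8, u_7 = 23, u_8 = 2, u_9 = 17, u_{10} = 5, u_{11} = 11.
Since u_{11} = u_2 = 11, the sequence is eventually periodic: after a pre-period of length 2 it cycles with period 9.
For j ≥ 2, u_j depends only on (j - 2) mod 9. (29 - 2) mod 9 = 0, so u_{29} = u_2 = 11.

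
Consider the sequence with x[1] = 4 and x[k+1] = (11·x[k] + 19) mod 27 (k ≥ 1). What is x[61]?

We have x[1] = 4,  x[2] = 9,  x[3] = 10,  x[4] = 21,  x[5] = 7,  x[6] = 15,  x[7] = 22,  x[8] = 18,  x[9] = 1,  x[10] = 3,  x[11] = 25,  x[12] = 24,  x[13] = 13,  x[14] = 0,  x[15] = 19,  x[16] = 12,  x[17] = 16,  x[18] = 6,  x[19] = 4.
The sequence repeats with period 18.
So x[61] = x[1 + ((61-1) mod 18)] = x[7] = 22.

22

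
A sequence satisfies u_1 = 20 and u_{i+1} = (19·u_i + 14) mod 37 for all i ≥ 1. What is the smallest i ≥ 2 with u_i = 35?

Listing terms: u_1 = 20,  u_2 = 24,  u_3 = 26,  u_4 = 27,  u_5 = 9,  u_6 = 0,  u_7 = 14,  u_8 = 21,  u_9 = 6,  u_{10} = 17,  u_{11} = 4,  u_{12} = 16,  u_{13} = 22,  u_{14} = 25,  u_{15} = 8,  u_{16} = 18,  u_{17} = 23,  u_{18} = 7,  u_{19} = 36,  u_{20} = 32,  u_{21} = 30,  u_{22} = 29,  u_{23} = 10,  u_{24} = 19,  u_{25} = 5,  u_{26} = 35,  u_{27} = 13,  u_{28} = 2,  u_{29} = 15,  u_{30} = 3,  u_{31} = 34,  u_{32} = 31,  u_{33} = 11,  u_{34} = 1,  u_{35} = 33,  u_{36} = 12,  u_{37} = 20.
Since u_{37} = u_1 = 20, the sequence is periodic with period 36.
The value 35 first appears (with i ≥ 2) at u_{26}.

26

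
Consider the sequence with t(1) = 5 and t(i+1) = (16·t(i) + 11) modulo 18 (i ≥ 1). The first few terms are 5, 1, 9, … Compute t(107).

Computing terms: t(1) = 5; t(2) = 1; t(3) = 9; t(4) = 11; t(5) = 7; t(6) = 15; t(7) = 17; t(8) = 13; t(9) = 3; t(10) = 5.
Since t(10) = t(1) = 5, the sequence is periodic with period 9.
(107 - 1) mod 9 = 7, so t(107) = t(8) = 13.

13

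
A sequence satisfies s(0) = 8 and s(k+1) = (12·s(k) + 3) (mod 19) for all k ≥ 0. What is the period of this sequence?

Listing terms: s(0) = 8, s(1) = 4, s(2) = 13, s(3) = 7, s(4) = 11, s(5) = 2, s(6) = 8.
Since s(6) = s(0) = 8, the sequence is periodic with period 6.

6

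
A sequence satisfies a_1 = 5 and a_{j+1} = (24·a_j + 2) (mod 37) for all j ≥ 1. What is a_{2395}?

27

Computing terms: a_1 = 5,  a_2 = 11,  a_3 = 7,  a_4 = 22,  a_5 = 12,  a_6 = 31,  a_7 = 6,  a_8 = 35,  a_9 = 28,  a_{10} = 8,  a_{11} = 9,  a_{12} = 33,  a_{13} = 17,  a_{14} = 3,  a_{15} = 0,  a_{16} = 2,  a_{17} = 13,  a_{18} = 18,  a_{19} = 27,  a_{20} = 21,  a_{21} = 25,  a_{22} = 10,  a_{23} = 20,  a_{24} = 1,  a_{25} = 26,  a_{26} = 34,  a_{27} = 4,  a_{28} = 24,  a_{29} = 23,  a_{30} = 36,  a_{31} = 15,  a_{32} = 29,  a_{33} = 32,  a_{34} = 30,  a_{35} = 19,  a_{36} = 14,  a_{37} = 5.
Since a_{37} = a_1 = 5, the sequence is periodic with period 36.
(2395 - 1) mod 36 = 18, so a_{2395} = a_{19} = 27.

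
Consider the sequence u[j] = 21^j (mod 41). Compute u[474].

23

Listing terms: u[0] = 1,  u[1] = 21,  u[2] = 31,  u[3] = 36,  u[4] = 18,  u[5] = 9,  u[6] = 25,  u[7] = 33,  u[8] = 37,  u[9] = 39,  u[10] = 40,  u[11] = 20,  u[12] = 10,  u[13] = 5,  u[14] = 23,  u[15] = 32,  u[16] = 16,  u[17] = 8,  u[18] = 4,  u[19] = 2,  u[20] = 1.
The sequence repeats with period 20.
(474 - 0) mod 20 = 14, so u[474] = u[14] = 23.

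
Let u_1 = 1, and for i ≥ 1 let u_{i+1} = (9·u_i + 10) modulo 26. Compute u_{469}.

u_1 = 1,  u_2 = 19,  u_3 = 25,  u_4 = 1.
The sequence repeats with period 3.
(469 - 1) mod 3 = 0, so u_{469} = u_1 = 1.

1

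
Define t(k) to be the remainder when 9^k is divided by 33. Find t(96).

9

Listing terms: t(0) = 1; t(1) = 9; t(2) = 15; t(3) = 3; t(4) = 27; t(5) = 12; t(6) = 9.
Since t(6) = t(1) = 9, the sequence is eventually periodic: after a pre-period of length 1 it cycles with period 5.
For k ≥ 1, t(k) depends only on (k - 1) mod 5. (96 - 1) mod 5 = 0, so t(96) = t(1) = 9.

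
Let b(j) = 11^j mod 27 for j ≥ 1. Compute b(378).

1

We have b(1) = 11, b(2) = 13, b(3) = 8, b(4) = 7, b(5) = 23, b(6) = 10, b(7) = 2, b(8) = 22, b(9) = 26, b(10) = 16, b(11) = 14, b(12) = 19, b(13) = 20, b(14) = 4, b(15) = 17, b(16) = 25, b(17) = 5, b(18) = 1, b(19) = 11.
The sequence repeats with period 18.
(378 - 1) mod 18 = 17, so b(378) = b(18) = 1.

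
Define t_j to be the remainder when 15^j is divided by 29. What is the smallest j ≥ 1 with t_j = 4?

26

Listing terms: t_0 = 1,  t_1 = 15,  t_2 = 22,  t_3 = 11,  t_4 = 20,  t_5 = 10,  t_6 = 5,  t_7 = 17,  t_8 = 23,  t_9 = 26,  t_{10} = 13,  t_{11} = 21,  t_{12} = 25,  t_{13} = 27,  t_{14} = 28,  t_{15} = 14,  t_{16} = 7,  t_{17} = 18,  t_{18} = 9,  t_{19} = 19,  t_{20} = 24,  t_{21} = 12,  t_{22} = 6,  t_{23} = 3,  t_{24} = 16,  t_{25} = 8,  t_{26} = 4,  t_{27} = 2,  t_{28} = 1.
The sequence repeats with period 28.
The value 4 first appears (with j ≥ 1) at t_{26}.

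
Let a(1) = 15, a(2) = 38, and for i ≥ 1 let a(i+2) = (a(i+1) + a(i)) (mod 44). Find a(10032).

27

a(1) = 15; a(2) = 38; a(3) = 9; a(4) = 3; a(5) = 12; a(6) = 15; a(7) = 27; a(8) = 42; a(9) = 25; a(10) = 23; a(11) = 4; a(12) = 27; a(13) = 31; a(14) = 14; a(15) = 1; a(16) = 15; a(17) = 16; a(18) = 31; a(19) = 3; a(20) = 34; a(21) = 37; a(22) = 27; a(23) = 20; a(24) = 3; a(25) = 23; a(26) = 26; a(27) = 5; a(28) = 31; a(29) = 36; a(30) = 23; a(31) = 15; a(32) = 38.
The sequence repeats with period 30.
(10032 - 1) mod 30 = 11, so a(10032) = a(12) = 27.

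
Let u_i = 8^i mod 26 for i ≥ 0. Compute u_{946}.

12

u_0 = 1, u_1 = 8, u_2 = 12, u_3 = 18, u_4 = 14, u_5 = 8.
Since u_5 = u_1 = 8, the sequence is eventually periodic: after a pre-period of length 1 it cycles with period 4.
For i ≥ 1, u_i depends only on (i - 1) mod 4. (946 - 1) mod 4 = 1, so u_{946} = u_2 = 12.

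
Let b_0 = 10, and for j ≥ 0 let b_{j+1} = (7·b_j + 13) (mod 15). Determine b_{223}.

11

Computing terms: b_0 = 10,  b_1 = 8,  b_2 = 9,  b_3 = 1,  b_4 = 5,  b_5 = 3,  b_6 = 4,  b_7 = 11,  b_8 = 0,  b_9 = 13,  b_{10} = 14,  b_{11} = 6,  b_{12} = 10.
The sequence repeats with period 12.
(223 - 0) mod 12 = 7, so b_{223} = b_7 = 11.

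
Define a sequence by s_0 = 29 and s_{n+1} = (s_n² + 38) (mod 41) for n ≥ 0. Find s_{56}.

Computing terms: s_0 = 29,  s_1 = 18,  s_2 = 34,  s_3 = 5,  s_4 = 22,  s_5 = 30,  s_6 = 36,  s_7 = 22.
Since s_7 = s_4 = 22, the sequence is eventually periodic: after a pre-period of length 4 it cycles with period 3.
For n ≥ 4, s_n depends only on (n - 4) mod 3. (56 - 4) mod 3 = 1, so s_{56} = s_5 = 30.

30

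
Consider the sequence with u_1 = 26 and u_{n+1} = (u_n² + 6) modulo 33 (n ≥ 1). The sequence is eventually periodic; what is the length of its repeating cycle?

5

u_1 = 26; u_2 = 22; u_3 = 28; u_4 = 31; u_5 = 10; u_6 = 7; u_7 = 22.
Since u_7 = u_2 = 22, the sequence is eventually periodic: after a pre-period of length 1 it cycles with period 5.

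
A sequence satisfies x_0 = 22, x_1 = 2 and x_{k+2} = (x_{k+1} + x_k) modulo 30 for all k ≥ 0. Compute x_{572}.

x_0 = 22,  x_1 = 2,  x_2 = 24,  x_3 = 26,  x_4 = 20,  x_5 = 16,  x_6 = 6,  x_7 = 22,  x_8 = 28,  x_9 = 20,  x_{10} = 18,  x_{11} = 8,  x_{12} = 26,  x_{13} = 4,  x_{14} = 0,  x_{15} = 4,  x_{16} = 4,  x_{17} = 8,  x_{18} = 12,  x_{19} = 20,  x_{20} = 2,  x_{21} = 22,  x_{22} = 24,  x_{23} = 16,  x_{24} = 10,  x_{25} = 26,  x_{26} = 6,  x_{27} = 2,  x_{28} = 8,  x_{29} = 10,  x_{30} = 18,  x_{31} = 28,  x_{32} = 16,  x_{33} = 14,  x_{34} = 0,  x_{35} = 14,  x_{36} = 14,  x_{37} = 28,  x_{38} = 12,  x_{39} = 10,  x_{40} = 22,  x_{41} = 2.
Since (x_{40}, x_{41}) = (x_0, x_1) = (22, 2) (two consecutive terms determine the rest), the sequence is periodic with period 40.
So x_{572} = x_{0 + ((572-0) mod 40)} = x_{12} = 26.

26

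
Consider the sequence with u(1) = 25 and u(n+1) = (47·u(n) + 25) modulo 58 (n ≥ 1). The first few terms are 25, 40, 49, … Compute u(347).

Computing terms: u(1) = 25, u(2) = 40, u(3) = 49, u(4) = 8, u(5) = 53, u(6) = 22, u(7) = 15, u(8) = 34, u(9) = 57, u(10) = 36, u(11) = 35, u(12) = 46, u(13) = 41, u(14) = 38, u(15) = 13, u(16) = 56, u(17) = 47, u(18) = 30, u(19) = 43, u(20) = 16, u(21) = 23, u(22) = 4, u(23) = 39, u(24) = 2, u(25) = 3, u(26) = 50, u(27) = 55, u(28) = 0, u(29) = 25.
The sequence repeats with period 28.
So u(347) = u(1 + ((347-1) mod 28)) = u(11) = 35.

35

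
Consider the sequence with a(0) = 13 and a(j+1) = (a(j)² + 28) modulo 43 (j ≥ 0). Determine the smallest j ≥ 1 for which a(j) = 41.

Computing terms: a(0) = 13, a(1) = 25, a(2) = 8, a(3) = 6, a(4) = 21, a(5) = 39, a(6) = 1, a(7) = 29, a(8) = 9, a(9) = 23, a(10) = 41, a(11) = 32, a(12) = 20, a(13) = 41.
Since a(13) = a(10) = 41, the sequence is eventually periodic: after a pre-period of length 10 it cycles with period 3.
The value 41 first appears (with j ≥ 1) at a(10).

10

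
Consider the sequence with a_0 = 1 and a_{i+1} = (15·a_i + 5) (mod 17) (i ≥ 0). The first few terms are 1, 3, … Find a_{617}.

a_0 = 1, a_1 = 3, a_2 = 16, a_3 = 7, a_4 = 8, a_5 = 6, a_6 = 10, a_7 = 2, a_8 = 1.
The sequence repeats with period 8.
So a_{617} = a_{0 + ((617-0) mod 8)} = a_1 = 3.

3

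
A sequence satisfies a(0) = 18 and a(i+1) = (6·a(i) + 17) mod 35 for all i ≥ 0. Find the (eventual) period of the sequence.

10

Computing terms: a(0) = 18, a(1) = 20, a(2) = 32, a(3) = 34, a(4) = 11, a(5) = 13, a(6) = 25, a(7) = 27, a(8) = 4, a(9) = 6, a(10) = 18.
The sequence repeats with period 10.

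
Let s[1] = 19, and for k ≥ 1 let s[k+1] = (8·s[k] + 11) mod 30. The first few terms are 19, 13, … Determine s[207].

25

s[1] = 19; s[2] = 13; s[3] = 25; s[4] = 1; s[5] = 19.
The sequence repeats with period 4.
So s[207] = s[1 + ((207-1) mod 4)] = s[3] = 25.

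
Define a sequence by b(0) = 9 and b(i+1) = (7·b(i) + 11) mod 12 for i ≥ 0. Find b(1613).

b(0) = 9; b(1) = 2; b(2) = 1; b(3) = 6; b(4) = 5; b(5) = 10; b(6) = 9.
Since b(6) = b(0) = 9, the sequence is periodic with period 6.
(1613 - 0) mod 6 = 5, so b(1613) = b(5) = 10.

10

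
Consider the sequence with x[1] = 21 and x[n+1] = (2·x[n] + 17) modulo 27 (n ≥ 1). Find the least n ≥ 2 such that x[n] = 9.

Listing terms: x[1] = 21; x[2] = 5; x[3] = 0; x[4] = 17; x[5] = 24; x[6] = 11; x[7] = 12; x[8] = 14; x[9] = 18; x[10] = 26; x[11] = 15; x[12] = 20; x[13] = 3; x[14] = 23; x[15] = 9; x[16] = 8; x[17] = 6; x[18] = 2; x[19] = 21.
The sequence repeats with period 18.
The value 9 first appears (with n ≥ 2) at x[15].

15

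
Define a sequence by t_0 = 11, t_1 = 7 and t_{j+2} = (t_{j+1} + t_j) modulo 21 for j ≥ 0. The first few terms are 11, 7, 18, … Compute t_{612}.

We have t_0 = 11, t_1 = 7, t_2 = 18, t_3 = 4, t_4 = 1, t_5 = 5, t_6 = 6, t_7 = 11, t_8 = 17, t_9 = 7, t_{10} = 3, t_{11} = 10, t_{12} = 13, t_{13} = 2, t_{14} = 15, t_{15} = 17, t_{16} = 11, t_{17} = 7.
Since (t_{16}, t_{17}) = (t_0, t_1) = (11, 7) (two consecutive terms determine the rest), the sequence is periodic with period 16.
So t_{612} = t_{0 + ((612-0) mod 16)} = t_4 = 1.

1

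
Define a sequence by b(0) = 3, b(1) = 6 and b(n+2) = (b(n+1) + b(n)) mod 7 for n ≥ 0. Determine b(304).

3

We have b(0) = 3,  b(1) = 6,  b(2) = 2,  b(3) = 1,  b(4) = 3,  b(5) = 4,  b(6) = 0,  b(7) = 4,  b(8) = 4,  b(9) = 1,  b(10) = 5,  b(11) = 6,  b(12) = 4,  b(13) = 3,  b(14) = 0,  b(15) = 3,  b(16) = 3,  b(17) = 6.
The sequence repeats with period 16.
(304 - 0) mod 16 = 0, so b(304) = b(0) = 3.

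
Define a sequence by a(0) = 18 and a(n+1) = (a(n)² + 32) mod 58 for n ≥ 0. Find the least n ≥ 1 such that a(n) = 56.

10

Computing terms: a(0) = 18,  a(1) = 8,  a(2) = 38,  a(3) = 26,  a(4) = 12,  a(5) = 2,  a(6) = 36,  a(7) = 52,  a(8) = 10,  a(9) = 16,  a(10) = 56,  a(11) = 36.
Since a(11) = a(6) = 36, the sequence is eventually periodic: after a pre-period of length 6 it cycles with period 5.
The value 56 first appears (with n ≥ 1) at a(10).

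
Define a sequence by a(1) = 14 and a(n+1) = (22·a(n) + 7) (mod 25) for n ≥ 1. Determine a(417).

a(1) = 14,  a(2) = 15,  a(3) = 12,  a(4) = 21,  a(5) = 19,  a(6) = 0,  a(7) = 7,  a(8) = 11,  a(9) = 24,  a(10) = 10,  a(11) = 2,  a(12) = 1,  a(13) = 4,  a(14) = 20,  a(15) = 22,  a(16) = 16,  a(17) = 9,  a(18) = 5,  a(19) = 17,  a(20) = 6,  a(21) = 14.
The sequence repeats with period 20.
(417 - 1) mod 20 = 16, so a(417) = a(17) = 9.

9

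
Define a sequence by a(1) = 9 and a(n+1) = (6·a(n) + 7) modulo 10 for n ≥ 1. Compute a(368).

We have a(1) = 9,  a(2) = 1,  a(3) = 3,  a(4) = 5,  a(5) = 7,  a(6) = 9.
The sequence repeats with period 5.
(368 - 1) mod 5 = 2, so a(368) = a(3) = 3.

3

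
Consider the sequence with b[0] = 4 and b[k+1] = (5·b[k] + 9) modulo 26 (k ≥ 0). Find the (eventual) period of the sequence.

Computing terms: b[0] = 4,  b[1] = 3,  b[2] = 24,  b[3] = 25,  b[4] = 4.
Since b[4] = b[0] = 4, the sequence is periodic with period 4.

4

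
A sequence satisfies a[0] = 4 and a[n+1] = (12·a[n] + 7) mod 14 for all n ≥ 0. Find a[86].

9

Listing terms: a[0] = 4; a[1] = 13; a[2] = 9; a[3] = 3; a[4] = 1; a[5] = 5; a[6] = 11; a[7] = 13.
Since a[7] = a[1] = 13, the sequence is eventually periodic: after a pre-period of length 1 it cycles with period 6.
For n ≥ 1, a[n] depends only on (n - 1) mod 6. (86 - 1) mod 6 = 1, so a[86] = a[2] = 9.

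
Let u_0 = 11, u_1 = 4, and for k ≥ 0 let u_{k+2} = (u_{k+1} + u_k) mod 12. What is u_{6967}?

8

We have u_0 = 11; u_1 = 4; u_2 = 3; u_3 = 7; u_4 = 10; u_5 = 5; u_6 = 3; u_7 = 8; u_8 = 11; u_9 = 7; u_{10} = 6; u_{11} = 1; u_{12} = 7; u_{13} = 8; u_{14} = 3; u_{15} = 11; u_{16} = 2; u_{17} = 1; u_{18} = 3; u_{19} = 4; u_{20} = 7; u_{21} = 11; u_{22} = 6; u_{23} = 5; u_{24} = 11; u_{25} = 4.
The sequence repeats with period 24.
So u_{6967} = u_{0 + ((6967-0) mod 24)} = u_7 = 8.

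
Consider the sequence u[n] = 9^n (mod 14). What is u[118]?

Computing terms: u[0] = 1; u[1] = 9; u[2] = 11; u[3] = 1.
The sequence repeats with period 3.
So u[118] = u[0 + ((118-0) mod 3)] = u[1] = 9.

9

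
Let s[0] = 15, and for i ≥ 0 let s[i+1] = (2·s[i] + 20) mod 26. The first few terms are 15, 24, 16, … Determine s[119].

4

We have s[0] = 15,  s[1] = 24,  s[2] = 16,  s[3] = 0,  s[4] = 20,  s[5] = 8,  s[6] = 10,  s[7] = 14,  s[8] = 22,  s[9] = 12,  s[10] = 18,  s[11] = 4,  s[12] = 2,  s[13] = 24.
Since s[13] = s[1] = 24, the sequence is eventually periodic: after a pre-period of length 1 it cycles with period 12.
For i ≥ 1, s[i] depends only on (i - 1) mod 12. (119 - 1) mod 12 = 10, so s[119] = s[11] = 4.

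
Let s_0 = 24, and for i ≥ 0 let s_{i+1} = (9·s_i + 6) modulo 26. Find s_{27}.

We have s_0 = 24, s_1 = 14, s_2 = 2, s_3 = 24.
The sequence repeats with period 3.
So s_{27} = s_{0 + ((27-0) mod 3)} = s_0 = 24.

24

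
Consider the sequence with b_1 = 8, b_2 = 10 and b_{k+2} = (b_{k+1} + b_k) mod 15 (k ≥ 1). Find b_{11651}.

b_1 = 8,  b_2 = 10,  b_3 = 3,  b_4 = 13,  b_5 = 1,  b_6 = 14,  b_7 = 0,  b_8 = 14,  b_9 = 14,  b_{10} = 13,  b_{11} = 12,  b_{12} = 10,  b_{13} = 7,  b_{14} = 2,  b_{15} = 9,  b_{16} = 11,  b_{17} = 5,  b_{18} = 1,  b_{19} = 6,  b_{20} = 7,  b_{21} = 13,  b_{22} = 5,  b_{23} = 3,  b_{24} = 8,  b_{25} = 11,  b_{26} = 4,  b_{27} = 0,  b_{28} = 4,  b_{29} = 4,  b_{30} = 8,  b_{31} = 12,  b_{32} = 5,  b_{33} = 2,  b_{34} = 7,  b_{35} = 9,  b_{36} = 1,  b_{37} = 10,  b_{38} = 11,  b_{39} = 6,  b_{40} = 2,  b_{41} = 8,  b_{42} = 10.
Since (b_{41}, b_{42}) = (b_1, b_2) = (8, 10) (two consecutive terms determine the rest), the sequence is periodic with period 40.
(11651 - 1) mod 40 = 10, so b_{11651} = b_{11} = 12.

12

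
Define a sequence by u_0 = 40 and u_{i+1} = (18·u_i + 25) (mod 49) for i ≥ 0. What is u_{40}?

Computing terms: u_0 = 40; u_1 = 10; u_2 = 9; u_3 = 40.
The sequence repeats with period 3.
So u_{40} = u_{0 + ((40-0) mod 3)} = u_1 = 10.

10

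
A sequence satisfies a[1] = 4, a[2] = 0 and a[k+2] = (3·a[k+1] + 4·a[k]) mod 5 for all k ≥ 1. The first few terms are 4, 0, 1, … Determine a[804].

3

a[1] = 4,  a[2] = 0,  a[3] = 1,  a[4] = 3,  a[5] = 3,  a[6] = 1,  a[7] = 0,  a[8] = 4,  a[9] = 2,  a[10] = 2,  a[11] = 4,  a[12] = 0.
The sequence repeats with period 10.
(804 - 1) mod 10 = 3, so a[804] = a[4] = 3.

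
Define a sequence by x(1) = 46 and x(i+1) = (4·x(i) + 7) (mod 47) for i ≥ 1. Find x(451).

We have x(1) = 46; x(2) = 3; x(3) = 19; x(4) = 36; x(5) = 10; x(6) = 0; x(7) = 7; x(8) = 35; x(9) = 6; x(10) = 31; x(11) = 37; x(12) = 14; x(13) = 16; x(14) = 24; x(15) = 9; x(16) = 43; x(17) = 38; x(18) = 18; x(19) = 32; x(20) = 41; x(21) = 30; x(22) = 33; x(23) = 45; x(24) = 46.
Since x(24) = x(1) = 46, the sequence is periodic with period 23.
(451 - 1) mod 23 = 13, so x(451) = x(14) = 24.

24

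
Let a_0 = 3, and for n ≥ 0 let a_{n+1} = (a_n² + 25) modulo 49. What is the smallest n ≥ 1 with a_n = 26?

a_0 = 3; a_1 = 34; a_2 = 5; a_3 = 1; a_4 = 26; a_5 = 15; a_6 = 5.
Since a_6 = a_2 = 5, the sequence is eventually periodic: after a pre-period of length 2 it cycles with period 4.
The value 26 first appears (with n ≥ 1) at a_4.

4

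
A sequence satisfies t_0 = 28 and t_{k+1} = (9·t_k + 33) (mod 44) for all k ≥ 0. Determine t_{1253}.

29

Listing terms: t_0 = 28; t_1 = 21; t_2 = 2; t_3 = 7; t_4 = 8; t_5 = 17; t_6 = 10; t_7 = 35; t_8 = 40; t_9 = 41; t_{10} = 6; t_{11} = 43; t_{12} = 24; t_{13} = 29; t_{14} = 30; t_{15} = 39; t_{16} = 32; t_{17} = 13; t_{18} = 18; t_{19} = 19; t_{20} = 28.
The sequence repeats with period 20.
So t_{1253} = t_{0 + ((1253-0) mod 20)} = t_{13} = 29.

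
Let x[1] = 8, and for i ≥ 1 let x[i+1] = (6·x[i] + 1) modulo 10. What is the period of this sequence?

Listing terms: x[1] = 8; x[2] = 9; x[3] = 5; x[4] = 1; x[5] = 7; x[6] = 3; x[7] = 9.
Since x[7] = x[2] = 9, the sequence is eventually periodic: after a pre-period of length 1 it cycles with period 5.

5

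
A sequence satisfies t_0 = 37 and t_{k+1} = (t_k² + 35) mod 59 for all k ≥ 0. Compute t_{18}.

We have t_0 = 37, t_1 = 47, t_2 = 2, t_3 = 39, t_4 = 22, t_5 = 47.
Since t_5 = t_1 = 47, the sequence is eventually periodic: after a pre-period of length 1 it cycles with period 4.
For k ≥ 1, t_k depends only on (k - 1) mod 4. (18 - 1) mod 4 = 1, so t_{18} = t_2 = 2.

2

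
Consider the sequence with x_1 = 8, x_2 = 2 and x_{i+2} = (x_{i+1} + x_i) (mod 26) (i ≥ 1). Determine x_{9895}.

Listing terms: x_1 = 8; x_2 = 2; x_3 = 10; x_4 = 12; x_5 = 22; x_6 = 8; x_7 = 4; x_8 = 12; x_9 = 16; x_{10} = 2; x_{11} = 18; x_{12} = 20; x_{13} = 12; x_{14} = 6; x_{15} = 18; x_{16} = 24; x_{17} = 16; x_{18} = 14; x_{19} = 4; x_{20} = 18; x_{21} = 22; x_{22} = 14; x_{23} = 10; x_{24} = 24; x_{25} = 8; x_{26} = 6; x_{27} = 14; x_{28} = 20; x_{29} = 8; x_{30} = 2.
The sequence repeats with period 28.
(9895 - 1) mod 28 = 10, so x_{9895} = x_{11} = 18.

18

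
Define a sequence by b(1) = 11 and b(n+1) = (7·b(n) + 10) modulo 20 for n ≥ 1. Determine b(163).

Listing terms: b(1) = 11,  b(2) = 7,  b(3) = 19,  b(4) = 3,  b(5) = 11.
The sequence repeats with period 4.
(163 - 1) mod 4 = 2, so b(163) = b(3) = 19.

19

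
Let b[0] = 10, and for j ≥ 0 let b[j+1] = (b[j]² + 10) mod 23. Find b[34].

12

We have b[0] = 10; b[1] = 18; b[2] = 12; b[3] = 16; b[4] = 13; b[5] = 18.
Since b[5] = b[1] = 18, the sequence is eventually periodic: after a pre-period of length 1 it cycles with period 4.
For j ≥ 1, b[j] depends only on (j - 1) mod 4. (34 - 1) mod 4 = 1, so b[34] = b[2] = 12.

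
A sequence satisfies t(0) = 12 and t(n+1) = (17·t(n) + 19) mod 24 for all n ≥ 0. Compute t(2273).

t(0) = 12; t(1) = 7; t(2) = 18; t(3) = 13; t(4) = 0; t(5) = 19; t(6) = 6; t(7) = 1; t(8) = 12.
Since t(8) = t(0) = 12, the sequence is periodic with period 8.
So t(2273) = t(0 + ((2273-0) mod 8)) = t(1) = 7.

7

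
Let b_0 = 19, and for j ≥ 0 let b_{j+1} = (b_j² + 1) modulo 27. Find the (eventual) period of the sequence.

We have b_0 = 19; b_1 = 11; b_2 = 14; b_3 = 8; b_4 = 11.
Since b_4 = b_1 = 11, the sequence is eventually periodic: after a pre-period of length 1 it cycles with period 3.

3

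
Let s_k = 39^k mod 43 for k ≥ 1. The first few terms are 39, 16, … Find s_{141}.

Computing terms: s_1 = 39, s_2 = 16, s_3 = 22, s_4 = 41, s_5 = 8, s_6 = 11, s_7 = 42, s_8 = 4, s_9 = 27, s_{10} = 21, s_{11} = 2, s_{12} = 35, s_{13} = 32, s_{14} = 1, s_{15} = 39.
Since s_{15} = s_1 = 39, the sequence is periodic with period 14.
So s_{141} = s_{1 + ((141-1) mod 14)} = s_1 = 39.

39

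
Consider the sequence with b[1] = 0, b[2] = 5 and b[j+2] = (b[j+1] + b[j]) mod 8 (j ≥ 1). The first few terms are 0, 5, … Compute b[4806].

1

b[1] = 0; b[2] = 5; b[3] = 5; b[4] = 2; b[5] = 7; b[6] = 1; b[7] = 0; b[8] = 1; b[9] = 1; b[10] = 2; b[11] = 3; b[12] = 5; b[13] = 0; b[14] = 5.
The sequence repeats with period 12.
(4806 - 1) mod 12 = 5, so b[4806] = b[6] = 1.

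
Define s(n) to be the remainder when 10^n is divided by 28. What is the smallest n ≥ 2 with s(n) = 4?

4

Listing terms: s(1) = 10; s(2) = 16; s(3) = 20; s(4) = 4; s(5) = 12; s(6) = 8; s(7) = 24; s(8) = 16.
Since s(8) = s(2) = 16, the sequence is eventually periodic: after a pre-period of length 1 it cycles with period 6.
The value 4 first appears (with n ≥ 2) at s(4).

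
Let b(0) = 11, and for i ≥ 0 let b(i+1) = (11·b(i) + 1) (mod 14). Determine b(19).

10

We have b(0) = 11; b(1) = 10; b(2) = 13; b(3) = 4; b(4) = 3; b(5) = 6; b(6) = 11.
Since b(6) = b(0) = 11, the sequence is periodic with period 6.
(19 - 0) mod 6 = 1, so b(19) = b(1) = 10.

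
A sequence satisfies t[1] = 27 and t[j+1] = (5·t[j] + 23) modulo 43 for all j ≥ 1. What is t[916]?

6

We have t[1] = 27; t[2] = 29; t[3] = 39; t[4] = 3; t[5] = 38; t[6] = 41; t[7] = 13; t[8] = 2; t[9] = 33; t[10] = 16; t[11] = 17; t[12] = 22; t[13] = 4; t[14] = 0; t[15] = 23; t[16] = 9; t[17] = 25; t[18] = 19; t[19] = 32; t[20] = 11; t[21] = 35; t[22] = 26; t[23] = 24; t[24] = 14; t[25] = 7; t[26] = 15; t[27] = 12; t[28] = 40; t[29] = 8; t[30] = 20; t[31] = 37; t[32] = 36; t[33] = 31; t[34] = 6; t[35] = 10; t[36] = 30; t[37] = 1; t[38] = 28; t[39] = 34; t[40] = 21; t[41] = 42; t[42] = 18; t[43] = 27.
Since t[43] = t[1] = 27, the sequence is periodic with period 42.
(916 - 1) mod 42 = 33, so t[916] = t[34] = 6.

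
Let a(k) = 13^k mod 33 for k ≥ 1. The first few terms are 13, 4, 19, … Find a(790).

We have a(1) = 13,  a(2) = 4,  a(3) = 19,  a(4) = 16,  a(5) = 10,  a(6) = 31,  a(7) = 7,  a(8) = 25,  a(9) = 28,  a(10) = 1,  a(11) = 13.
Since a(11) = a(1) = 13, the sequence is periodic with period 10.
So a(790) = a(1 + ((790-1) mod 10)) = a(10) = 1.

1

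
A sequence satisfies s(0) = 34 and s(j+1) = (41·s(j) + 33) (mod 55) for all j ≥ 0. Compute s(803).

28

Computing terms: s(0) = 34; s(1) = 52; s(2) = 20; s(3) = 28; s(4) = 26; s(5) = 54; s(6) = 47; s(7) = 35; s(8) = 38; s(9) = 51; s(10) = 34.
Since s(10) = s(0) = 34, the sequence is periodic with period 10.
So s(803) = s(0 + ((803-0) mod 10)) = s(3) = 28.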